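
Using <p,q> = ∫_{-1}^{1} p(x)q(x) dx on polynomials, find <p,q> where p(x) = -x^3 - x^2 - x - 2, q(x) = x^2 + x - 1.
<p,q> = 28/15

Expand the product: p(x)·q(x) = -x^5 - 2*x^4 - x^3 - 2*x^2 - x + 2.
∫_{-1}^{1} of each monomial x^k gives [2/(k+1) if k even, 0 if k odd]. Integrating term-by-term (or equivalently evaluating the antiderivative F(x) = -x^6/6 - 2*x^5/5 - x^4/4 - 2*x^3/3 - x^2/2 + 2*x at the endpoints):
  F(1) − F(−1) = 1/60 − (-37/20) = 28/15.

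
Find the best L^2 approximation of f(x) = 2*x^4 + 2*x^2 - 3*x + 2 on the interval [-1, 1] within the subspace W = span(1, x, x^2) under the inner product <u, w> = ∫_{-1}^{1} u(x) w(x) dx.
g(x) = 26*x^2/7 - 3*x + 64/35

The best approximation g ∈ W is the orthogonal projection of f onto W. Writing g = a_0 + a_1 x + a_2 x^2, the coefficients solve the normal equations G · a = b where
  G_{ij} = <φ_i, φ_j> and b_i = <f, φ_i>, with φ_0 = 1, φ_1 = x, φ_2 = x^2.
G =
  [2, 0, 2/3]
  [0, 2/3, 0]
  [2/3, 0, 2/5],
b = (92/15, -2, 284/105).
Solving gives a_0 = 64/35, a_1 = -3, a_2 = 26/7, so
  g(x) = 26*x^2/7 - 3*x + 64/35.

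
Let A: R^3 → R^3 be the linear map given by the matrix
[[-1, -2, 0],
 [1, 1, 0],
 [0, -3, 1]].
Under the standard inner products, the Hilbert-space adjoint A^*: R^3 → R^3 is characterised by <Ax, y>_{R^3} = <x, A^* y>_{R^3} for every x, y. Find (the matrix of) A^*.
A^* = A^T =
[[-1, 1, 0],
 [-2, 1, -3],
 [0, 0, 1]]

For real matrices with standard dot products, the defining identity <Ax, y> = <x, A^* y> gives (Ax)^T y = x^T (A^*) y, i.e. x^T A^T y = x^T (A^*) y. Since this holds for all x, y, we must have A^* = A^T. Therefore
A^* =
[[-1, 1, 0],
 [-2, 1, -3],
 [0, 0, 1]].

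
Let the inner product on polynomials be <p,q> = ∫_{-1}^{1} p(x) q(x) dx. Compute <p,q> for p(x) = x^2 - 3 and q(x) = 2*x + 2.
<p,q> = -32/3

Expand the product: p(x)·q(x) = 2*x^3 + 2*x^2 - 6*x - 6.
∫_{-1}^{1} of each monomial x^k gives [2/(k+1) if k even, 0 if k odd]. Integrating term-by-term (or equivalently evaluating the antiderivative F(x) = x^4/2 + 2*x^3/3 - 3*x^2 - 6*x at the endpoints):
  F(1) − F(−1) = -47/6 − (17/6) = -32/3.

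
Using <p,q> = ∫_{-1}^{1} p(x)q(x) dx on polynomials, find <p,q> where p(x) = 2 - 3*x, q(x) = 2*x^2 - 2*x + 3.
<p,q> = 56/3

Expand the product: p(x)·q(x) = -6*x^3 + 10*x^2 - 13*x + 6.
∫_{-1}^{1} of each monomial x^k gives [2/(k+1) if k even, 0 if k odd]. Integrating term-by-term (or equivalently evaluating the antiderivative F(x) = -3*x^4/2 + 10*x^3/3 - 13*x^2/2 + 6*x at the endpoints):
  F(1) − F(−1) = 4/3 − (-52/3) = 56/3.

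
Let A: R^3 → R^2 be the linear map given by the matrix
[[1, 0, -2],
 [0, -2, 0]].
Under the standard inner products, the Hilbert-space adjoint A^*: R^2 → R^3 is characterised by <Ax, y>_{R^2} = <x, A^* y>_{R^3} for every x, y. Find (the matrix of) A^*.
A^* = A^T =
[[1, 0],
 [0, -2],
 [-2, 0]]

For real matrices with standard dot products, the defining identity <Ax, y> = <x, A^* y> gives (Ax)^T y = x^T (A^*) y, i.e. x^T A^T y = x^T (A^*) y. Since this holds for all x, y, we must have A^* = A^T. Therefore
A^* =
[[1, 0],
 [0, -2],
 [-2, 0]].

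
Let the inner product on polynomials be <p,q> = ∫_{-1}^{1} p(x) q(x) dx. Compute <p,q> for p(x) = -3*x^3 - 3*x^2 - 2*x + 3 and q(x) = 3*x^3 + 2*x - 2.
<p,q> = -1894/105

Expand the product: p(x)·q(x) = -9*x^6 - 9*x^5 - 12*x^4 + 9*x^3 + 2*x^2 + 10*x - 6.
∫_{-1}^{1} of each monomial x^k gives [2/(k+1) if k even, 0 if k odd]. Integrating term-by-term (or equivalently evaluating the antiderivative F(x) = -9*x^7/7 - 3*x^6/2 - 12*x^5/5 + 9*x^4/4 + 2*x^3/3 + 5*x^2 - 6*x at the endpoints):
  F(1) − F(−1) = -1373/420 − (6203/420) = -1894/105.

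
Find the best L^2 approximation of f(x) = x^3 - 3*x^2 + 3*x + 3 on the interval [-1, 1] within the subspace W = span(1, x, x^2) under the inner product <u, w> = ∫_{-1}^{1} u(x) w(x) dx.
g(x) = -3*x^2 + 18*x/5 + 3

The best approximation g ∈ W is the orthogonal projection of f onto W. Writing g = a_0 + a_1 x + a_2 x^2, the coefficients solve the normal equations G · a = b where
  G_{ij} = <φ_i, φ_j> and b_i = <f, φ_i>, with φ_0 = 1, φ_1 = x, φ_2 = x^2.
G =
  [2, 0, 2/3]
  [0, 2/3, 0]
  [2/3, 0, 2/5],
b = (4, 12/5, 4/5).
Solving gives a_0 = 3, a_1 = 18/5, a_2 = -3, so
  g(x) = -3*x^2 + 18*x/5 + 3.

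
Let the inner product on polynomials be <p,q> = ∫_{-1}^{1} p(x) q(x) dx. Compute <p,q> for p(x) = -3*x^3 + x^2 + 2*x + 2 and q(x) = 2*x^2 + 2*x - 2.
<p,q> = -28/5

Expand the product: p(x)·q(x) = -6*x^5 - 4*x^4 + 12*x^3 + 6*x^2 - 4.
∫_{-1}^{1} of each monomial x^k gives [2/(k+1) if k even, 0 if k odd]. Integrating term-by-term (or equivalently evaluating the antiderivative F(x) = -x^6 - 4*x^5/5 + 3*x^4 + 2*x^3 - 4*x at the endpoints):
  F(1) − F(−1) = -4/5 − (24/5) = -28/5.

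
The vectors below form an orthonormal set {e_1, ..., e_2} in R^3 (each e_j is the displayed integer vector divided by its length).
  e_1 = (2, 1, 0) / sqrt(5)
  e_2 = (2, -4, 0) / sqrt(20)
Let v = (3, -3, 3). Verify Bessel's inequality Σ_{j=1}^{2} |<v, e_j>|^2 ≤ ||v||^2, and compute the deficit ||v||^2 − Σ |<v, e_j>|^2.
Σ |<v, e_j>|^2 = 18; ||v||^2 = 27; deficit = 9

Write each e_j = u_j / sqrt(<u_j, u_j>) where u_j is the displayed integer vector. Then <v, e_j> = <v, u_j> / sqrt(<u_j, u_j>), so |<v, e_j>|^2 = <v, u_j>^2 / <u_j, u_j>.
Coefficients: <v, e_1> = 3/sqrt(5), <v, e_2> = 18/sqrt(20).
Square and sum: Σ |<v, e_j>|^2 = 18.
Compute ||v||^2 = v·v = 27.
Deficit = 27 − 18 = 9 ≥ 0, confirming Bessel's inequality. (The deficit equals ||v − Σ <v,e_j> e_j||^2, the squared distance from v to span{e_j}.)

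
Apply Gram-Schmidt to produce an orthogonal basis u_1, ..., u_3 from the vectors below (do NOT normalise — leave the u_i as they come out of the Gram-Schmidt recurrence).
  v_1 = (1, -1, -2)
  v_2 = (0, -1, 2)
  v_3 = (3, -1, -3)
Orthogonal basis:
  u_1 = (1, -1, -2)
  u_2 = (1/2, -3/2, 1)
  u_3 = (4/3, 2/3, 1/3)

Apply the Gram-Schmidt recurrence
  u_1 = v_1
  u_i = v_i − Σ_{j<i} ((v_i · u_j) / (u_j · u_j)) · u_j.

Step by step this gives:
  u_1 = (1, -1, -2)
  u_2 = (1/2, -3/2, 1)
  u_3 = (4/3, 2/3, 1/3)

Orthogonality check:
  u_2 · u_1 = 0 (should be 0)
  u_3 · u_1 = 0 (should be 0)
  u_3 · u_2 = 0 (should be 0)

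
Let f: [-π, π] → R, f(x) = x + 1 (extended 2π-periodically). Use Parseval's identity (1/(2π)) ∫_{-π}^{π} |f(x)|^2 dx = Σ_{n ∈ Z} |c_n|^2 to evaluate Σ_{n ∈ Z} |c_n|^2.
Σ |c_n|^2 = π^2/3 + 1

Expand and integrate term by term over [-π, π]:
  ∫ (x)^2 dx = 1·(2π^3/3); ∫ 2·1·(1)·x dx = 0 (odd integrand); ∫ 1^2 dx = 1·2π.
So (1/(2π)) ∫_{-π}^{π} (x + 1)^2 dx = 1π^2/3 + 1 = π^2/3 + 1.
Parseval ⇒ Σ |c_n|^2 = π^2/3 + 1.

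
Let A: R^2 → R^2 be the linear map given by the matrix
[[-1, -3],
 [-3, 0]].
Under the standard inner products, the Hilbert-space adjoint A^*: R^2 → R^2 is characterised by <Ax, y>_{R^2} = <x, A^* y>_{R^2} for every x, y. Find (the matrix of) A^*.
A^* = A^T =
[[-1, -3],
 [-3, 0]]

For real matrices with standard dot products, the defining identity <Ax, y> = <x, A^* y> gives (Ax)^T y = x^T (A^*) y, i.e. x^T A^T y = x^T (A^*) y. Since this holds for all x, y, we must have A^* = A^T. Therefore
A^* =
[[-1, -3],
 [-3, 0]].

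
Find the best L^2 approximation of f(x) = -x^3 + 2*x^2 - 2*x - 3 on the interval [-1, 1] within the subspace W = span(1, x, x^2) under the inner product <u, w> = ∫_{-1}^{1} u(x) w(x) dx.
g(x) = 2*x^2 - 13*x/5 - 3

The best approximation g ∈ W is the orthogonal projection of f onto W. Writing g = a_0 + a_1 x + a_2 x^2, the coefficients solve the normal equations G · a = b where
  G_{ij} = <φ_i, φ_j> and b_i = <f, φ_i>, with φ_0 = 1, φ_1 = x, φ_2 = x^2.
G =
  [2, 0, 2/3]
  [0, 2/3, 0]
  [2/3, 0, 2/5],
b = (-14/3, -26/15, -6/5).
Solving gives a_0 = -3, a_1 = -13/5, a_2 = 2, so
  g(x) = 2*x^2 - 13*x/5 - 3.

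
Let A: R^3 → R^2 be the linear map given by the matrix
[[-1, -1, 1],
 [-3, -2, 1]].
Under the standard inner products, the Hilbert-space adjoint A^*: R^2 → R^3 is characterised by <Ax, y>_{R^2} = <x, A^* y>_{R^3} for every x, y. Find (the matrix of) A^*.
A^* = A^T =
[[-1, -3],
 [-1, -2],
 [1, 1]]

For real matrices with standard dot products, the defining identity <Ax, y> = <x, A^* y> gives (Ax)^T y = x^T (A^*) y, i.e. x^T A^T y = x^T (A^*) y. Since this holds for all x, y, we must have A^* = A^T. Therefore
A^* =
[[-1, -3],
 [-1, -2],
 [1, 1]].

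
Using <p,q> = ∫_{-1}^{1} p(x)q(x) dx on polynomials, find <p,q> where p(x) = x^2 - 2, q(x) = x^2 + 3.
<p,q> = -164/15

Expand the product: p(x)·q(x) = x^4 + x^2 - 6.
∫_{-1}^{1} of each monomial x^k gives [2/(k+1) if k even, 0 if k odd]. Integrating term-by-term (or equivalently evaluating the antiderivative F(x) = x^5/5 + x^3/3 - 6*x at the endpoints):
  F(1) − F(−1) = -82/15 − (82/15) = -164/15.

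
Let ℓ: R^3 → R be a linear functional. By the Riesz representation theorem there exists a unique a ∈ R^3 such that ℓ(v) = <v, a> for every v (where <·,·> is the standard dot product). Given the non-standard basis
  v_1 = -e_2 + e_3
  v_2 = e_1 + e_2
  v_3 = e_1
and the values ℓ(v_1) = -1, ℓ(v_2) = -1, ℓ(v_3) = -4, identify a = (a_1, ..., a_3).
a = (-4, 3, 2)

Write a = (a_1, ..., a_3) in the standard basis. For each basis vector v_i, ℓ(v_i) = <v_i, a> is a linear equation in the a_j's. Collect the n equations into a matrix system V a = ℓ, where row i of V is v_i (expressed in the standard basis). Since V is invertible (lower-triangular with 1s on the diagonal, up to permutation), solve by back-substitution:
  V =
[[0, -1, 1],
 [1, 1, 0],
 [1, 0, 0]]
  V a = (-1, -1, -4)
Solving gives a = (-4, 3, 2).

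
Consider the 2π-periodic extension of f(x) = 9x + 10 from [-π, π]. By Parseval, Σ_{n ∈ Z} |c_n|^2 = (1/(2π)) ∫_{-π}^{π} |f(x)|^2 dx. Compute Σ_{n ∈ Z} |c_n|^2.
Σ |c_n|^2 = 27π^2 + 100

Expand and integrate term by term over [-π, π]:
  ∫ (9x)^2 dx = 81·(2π^3/3); ∫ 2·9·(10)·x dx = 0 (odd integrand); ∫ 10^2 dx = 100·2π.
So (1/(2π)) ∫_{-π}^{π} (9x + 10)^2 dx = 81π^2/3 + 100 = 27π^2 + 100.
Parseval ⇒ Σ |c_n|^2 = 27π^2 + 100.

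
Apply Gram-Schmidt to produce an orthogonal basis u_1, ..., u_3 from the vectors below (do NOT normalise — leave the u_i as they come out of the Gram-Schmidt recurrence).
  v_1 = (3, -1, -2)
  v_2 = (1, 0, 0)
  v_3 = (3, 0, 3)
Orthogonal basis:
  u_1 = (3, -1, -2)
  u_2 = (5/14, 3/14, 3/7)
  u_3 = (0, -6/5, 3/5)

Apply the Gram-Schmidt recurrence
  u_1 = v_1
  u_i = v_i − Σ_{j<i} ((v_i · u_j) / (u_j · u_j)) · u_j.

Step by step this gives:
  u_1 = (3, -1, -2)
  u_2 = (5/14, 3/14, 3/7)
  u_3 = (0, -6/5, 3/5)

Orthogonality check:
  u_2 · u_1 = 0 (should be 0)
  u_3 · u_1 = 0 (should be 0)
  u_3 · u_2 = 0 (should be 0)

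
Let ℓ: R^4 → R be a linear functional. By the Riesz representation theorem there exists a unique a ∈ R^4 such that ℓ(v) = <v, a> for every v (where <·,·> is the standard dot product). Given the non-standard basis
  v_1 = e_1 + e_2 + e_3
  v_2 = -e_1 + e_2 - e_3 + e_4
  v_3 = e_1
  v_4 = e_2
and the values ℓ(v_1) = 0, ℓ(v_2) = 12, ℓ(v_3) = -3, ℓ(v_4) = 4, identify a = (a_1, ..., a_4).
a = (-3, 4, -1, 4)

Write a = (a_1, ..., a_4) in the standard basis. For each basis vector v_i, ℓ(v_i) = <v_i, a> is a linear equation in the a_j's. Collect the n equations into a matrix system V a = ℓ, where row i of V is v_i (expressed in the standard basis). Since V is invertible (lower-triangular with 1s on the diagonal, up to permutation), solve by back-substitution:
  V =
[[1, 1, 1, 0],
 [-1, 1, -1, 1],
 [1, 0, 0, 0],
 [0, 1, 0, 0]]
  V a = (0, 12, -3, 4)
Solving gives a = (-3, 4, -1, 4).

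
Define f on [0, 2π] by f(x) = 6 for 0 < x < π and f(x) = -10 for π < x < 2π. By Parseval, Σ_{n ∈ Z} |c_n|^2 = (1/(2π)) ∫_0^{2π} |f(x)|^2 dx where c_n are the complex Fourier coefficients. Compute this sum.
Σ |c_n|^2 = 68

Parseval equates the L^2 energy of f (normalised by 1/(2π)) with the ℓ^2 sum of its Fourier coefficients: (1/(2π)) ∫_0^{2π} |f|^2 = Σ |c_n|^2.
Compute the left side: (1/(2π)) [∫_0^π 6^2 dx + ∫_π^{2π} (-10)^2 dx] = (1/(2π)) · (36π + 100π) = (36 + 100)/2 = 68.
So Σ_{n ∈ Z} |c_n|^2 = 68.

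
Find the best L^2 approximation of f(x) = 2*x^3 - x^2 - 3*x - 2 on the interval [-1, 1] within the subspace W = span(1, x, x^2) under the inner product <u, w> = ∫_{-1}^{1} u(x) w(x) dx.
g(x) = -x^2 - 9*x/5 - 2

The best approximation g ∈ W is the orthogonal projection of f onto W. Writing g = a_0 + a_1 x + a_2 x^2, the coefficients solve the normal equations G · a = b where
  G_{ij} = <φ_i, φ_j> and b_i = <f, φ_i>, with φ_0 = 1, φ_1 = x, φ_2 = x^2.
G =
  [2, 0, 2/3]
  [0, 2/3, 0]
  [2/3, 0, 2/5],
b = (-14/3, -6/5, -26/15).
Solving gives a_0 = -2, a_1 = -9/5, a_2 = -1, so
  g(x) = -x^2 - 9*x/5 - 2.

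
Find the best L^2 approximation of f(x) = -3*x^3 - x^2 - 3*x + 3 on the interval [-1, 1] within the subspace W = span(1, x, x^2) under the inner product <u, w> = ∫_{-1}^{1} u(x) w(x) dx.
g(x) = -x^2 - 24*x/5 + 3

The best approximation g ∈ W is the orthogonal projection of f onto W. Writing g = a_0 + a_1 x + a_2 x^2, the coefficients solve the normal equations G · a = b where
  G_{ij} = <φ_i, φ_j> and b_i = <f, φ_i>, with φ_0 = 1, φ_1 = x, φ_2 = x^2.
G =
  [2, 0, 2/3]
  [0, 2/3, 0]
  [2/3, 0, 2/5],
b = (16/3, -16/5, 8/5).
Solving gives a_0 = 3, a_1 = -24/5, a_2 = -1, so
  g(x) = -x^2 - 24*x/5 + 3.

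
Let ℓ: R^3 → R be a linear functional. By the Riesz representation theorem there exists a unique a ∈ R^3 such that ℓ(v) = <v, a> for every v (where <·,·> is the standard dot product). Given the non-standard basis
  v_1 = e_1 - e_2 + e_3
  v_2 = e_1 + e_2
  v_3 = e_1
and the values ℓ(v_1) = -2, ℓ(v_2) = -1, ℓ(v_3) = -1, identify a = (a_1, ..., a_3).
a = (-1, 0, -1)

Write a = (a_1, ..., a_3) in the standard basis. For each basis vector v_i, ℓ(v_i) = <v_i, a> is a linear equation in the a_j's. Collect the n equations into a matrix system V a = ℓ, where row i of V is v_i (expressed in the standard basis). Since V is invertible (lower-triangular with 1s on the diagonal, up to permutation), solve by back-substitution:
  V =
[[1, -1, 1],
 [1, 1, 0],
 [1, 0, 0]]
  V a = (-2, -1, -1)
Solving gives a = (-1, 0, -1).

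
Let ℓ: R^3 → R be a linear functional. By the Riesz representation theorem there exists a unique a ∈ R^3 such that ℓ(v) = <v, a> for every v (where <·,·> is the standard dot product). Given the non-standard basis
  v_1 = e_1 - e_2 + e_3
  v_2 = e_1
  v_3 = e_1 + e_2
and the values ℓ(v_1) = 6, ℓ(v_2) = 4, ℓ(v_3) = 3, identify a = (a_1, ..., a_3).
a = (4, -1, 1)

Write a = (a_1, ..., a_3) in the standard basis. For each basis vector v_i, ℓ(v_i) = <v_i, a> is a linear equation in the a_j's. Collect the n equations into a matrix system V a = ℓ, where row i of V is v_i (expressed in the standard basis). Since V is invertible (lower-triangular with 1s on the diagonal, up to permutation), solve by back-substitution:
  V =
[[1, -1, 1],
 [1, 0, 0],
 [1, 1, 0]]
  V a = (6, 4, 3)
Solving gives a = (4, -1, 1).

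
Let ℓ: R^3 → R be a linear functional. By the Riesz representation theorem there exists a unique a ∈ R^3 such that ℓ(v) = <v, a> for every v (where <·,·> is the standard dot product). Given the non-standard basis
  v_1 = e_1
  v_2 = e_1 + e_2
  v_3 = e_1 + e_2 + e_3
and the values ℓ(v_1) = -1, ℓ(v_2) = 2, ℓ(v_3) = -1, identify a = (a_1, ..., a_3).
a = (-1, 3, -3)

Write a = (a_1, ..., a_3) in the standard basis. For each basis vector v_i, ℓ(v_i) = <v_i, a> is a linear equation in the a_j's. Collect the n equations into a matrix system V a = ℓ, where row i of V is v_i (expressed in the standard basis). Since V is invertible (lower-triangular with 1s on the diagonal, up to permutation), solve by back-substitution:
  V =
[[1, 0, 0],
 [1, 1, 0],
 [1, 1, 1]]
  V a = (-1, 2, -1)
Solving gives a = (-1, 3, -3).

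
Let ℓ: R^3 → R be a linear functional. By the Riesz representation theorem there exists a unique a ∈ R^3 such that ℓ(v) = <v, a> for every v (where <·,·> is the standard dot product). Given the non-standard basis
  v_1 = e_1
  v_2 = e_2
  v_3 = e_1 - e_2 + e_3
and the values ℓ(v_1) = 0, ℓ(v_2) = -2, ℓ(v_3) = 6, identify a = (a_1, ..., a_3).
a = (0, -2, 4)

Write a = (a_1, ..., a_3) in the standard basis. For each basis vector v_i, ℓ(v_i) = <v_i, a> is a linear equation in the a_j's. Collect the n equations into a matrix system V a = ℓ, where row i of V is v_i (expressed in the standard basis). Since V is invertible (lower-triangular with 1s on the diagonal, up to permutation), solve by back-substitution:
  V =
[[1, 0, 0],
 [0, 1, 0],
 [1, -1, 1]]
  V a = (0, -2, 6)
Solving gives a = (0, -2, 4).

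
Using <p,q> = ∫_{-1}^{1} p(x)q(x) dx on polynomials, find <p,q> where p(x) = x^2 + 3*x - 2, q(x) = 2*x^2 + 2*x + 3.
<p,q> = -118/15

Expand the product: p(x)·q(x) = 2*x^4 + 8*x^3 + 5*x^2 + 5*x - 6.
∫_{-1}^{1} of each monomial x^k gives [2/(k+1) if k even, 0 if k odd]. Integrating term-by-term (or equivalently evaluating the antiderivative F(x) = 2*x^5/5 + 2*x^4 + 5*x^3/3 + 5*x^2/2 - 6*x at the endpoints):
  F(1) − F(−1) = 17/30 − (253/30) = -118/15.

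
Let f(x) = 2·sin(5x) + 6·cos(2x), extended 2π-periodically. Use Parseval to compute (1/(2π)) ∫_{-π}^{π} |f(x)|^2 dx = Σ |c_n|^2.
Σ |c_n|^2 = 20

Expand |f|^2 and use orthogonality of {sin(nx), cos(mx)} on [-π, π]:
  ∫_{-π}^{π} sin(nx)^2 dx = π, ∫ cos(mx)^2 dx = π, and cross terms integrate to 0.
So ∫_{-π}^{π} f(x)^2 dx = 2^2 · π + 6^2 · π = (4 + 36)π.
Divide by 2π: (4 + 36)/2 = 20.
By Parseval, this equals Σ |c_n|^2.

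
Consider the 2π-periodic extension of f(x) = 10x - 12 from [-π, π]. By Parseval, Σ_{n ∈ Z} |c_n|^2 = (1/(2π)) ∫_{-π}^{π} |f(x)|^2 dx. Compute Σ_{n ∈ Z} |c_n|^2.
Σ |c_n|^2 = 100π^2/3 + 144

Expand and integrate term by term over [-π, π]:
  ∫ (10x)^2 dx = 100·(2π^3/3); ∫ 2·10·(-12)·x dx = 0 (odd integrand); ∫ (-12)^2 dx = 144·2π.
So (1/(2π)) ∫_{-π}^{π} (10x - 12)^2 dx = 100π^2/3 + 144 = 100π^2/3 + 144.
Parseval ⇒ Σ |c_n|^2 = 100π^2/3 + 144.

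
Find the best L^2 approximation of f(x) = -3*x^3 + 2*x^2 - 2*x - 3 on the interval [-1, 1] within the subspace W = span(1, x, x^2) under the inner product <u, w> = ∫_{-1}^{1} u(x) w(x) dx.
g(x) = 2*x^2 - 19*x/5 - 3

The best approximation g ∈ W is the orthogonal projection of f onto W. Writing g = a_0 + a_1 x + a_2 x^2, the coefficients solve the normal equations G · a = b where
  G_{ij} = <φ_i, φ_j> and b_i = <f, φ_i>, with φ_0 = 1, φ_1 = x, φ_2 = x^2.
G =
  [2, 0, 2/3]
  [0, 2/3, 0]
  [2/3, 0, 2/5],
b = (-14/3, -38/15, -6/5).
Solving gives a_0 = -3, a_1 = -19/5, a_2 = 2, so
  g(x) = 2*x^2 - 19*x/5 - 3.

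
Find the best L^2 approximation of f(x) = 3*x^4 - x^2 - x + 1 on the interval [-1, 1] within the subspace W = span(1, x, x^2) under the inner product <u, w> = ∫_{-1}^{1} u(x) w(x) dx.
g(x) = 11*x^2/7 - x + 26/35

The best approximation g ∈ W is the orthogonal projection of f onto W. Writing g = a_0 + a_1 x + a_2 x^2, the coefficients solve the normal equations G · a = b where
  G_{ij} = <φ_i, φ_j> and b_i = <f, φ_i>, with φ_0 = 1, φ_1 = x, φ_2 = x^2.
G =
  [2, 0, 2/3]
  [0, 2/3, 0]
  [2/3, 0, 2/5],
b = (38/15, -2/3, 118/105).
Solving gives a_0 = 26/35, a_1 = -1, a_2 = 11/7, so
  g(x) = 11*x^2/7 - x + 26/35.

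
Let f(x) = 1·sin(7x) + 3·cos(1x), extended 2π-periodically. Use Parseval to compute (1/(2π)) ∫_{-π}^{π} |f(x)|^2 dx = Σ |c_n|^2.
Σ |c_n|^2 = 5

Expand |f|^2 and use orthogonality of {sin(nx), cos(mx)} on [-π, π]:
  ∫_{-π}^{π} sin(nx)^2 dx = π, ∫ cos(mx)^2 dx = π, and cross terms integrate to 0.
So ∫_{-π}^{π} f(x)^2 dx = 1^2 · π + 3^2 · π = (1 + 9)π.
Divide by 2π: (1 + 9)/2 = 5.
By Parseval, this equals Σ |c_n|^2.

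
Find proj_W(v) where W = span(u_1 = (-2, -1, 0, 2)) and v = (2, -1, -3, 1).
proj_W(v) = (2/9, 1/9, 0, -2/9)

Set up U = [u_1 | ... | u_1] ∈ R^(4×1). The projector onto W = col(U) is P = U (U^T U)^(-1) U^T.
Compute U^T U =
  [9],
and U^T v = (-1).
Solve U^T U · c = U^T v for the coefficients: c = (-1/9). The projection is proj_W(v) = U c.
Check: (v - proj_W(v)) · u_1 = 0  (should be 0).
Result: proj_W(v) = (2/9, 1/9, 0, -2/9).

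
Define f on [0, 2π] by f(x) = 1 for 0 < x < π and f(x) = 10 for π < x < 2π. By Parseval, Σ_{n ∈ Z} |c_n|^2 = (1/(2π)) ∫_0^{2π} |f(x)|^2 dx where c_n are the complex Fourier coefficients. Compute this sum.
Σ |c_n|^2 = 101/2

Parseval equates the L^2 energy of f (normalised by 1/(2π)) with the ℓ^2 sum of its Fourier coefficients: (1/(2π)) ∫_0^{2π} |f|^2 = Σ |c_n|^2.
Compute the left side: (1/(2π)) [∫_0^π 1^2 dx + ∫_π^{2π} 10^2 dx] = (1/(2π)) · (1π + 100π) = (1 + 100)/2 = 101/2.
So Σ_{n ∈ Z} |c_n|^2 = 101/2.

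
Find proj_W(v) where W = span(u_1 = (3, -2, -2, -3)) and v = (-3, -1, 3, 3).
proj_W(v) = (-33/13, 22/13, 22/13, 33/13)

Set up U = [u_1 | ... | u_1] ∈ R^(4×1). The projector onto W = col(U) is P = U (U^T U)^(-1) U^T.
Compute U^T U =
  [26],
and U^T v = (-22).
Solve U^T U · c = U^T v for the coefficients: c = (-11/13). The projection is proj_W(v) = U c.
Check: (v - proj_W(v)) · u_1 = 0  (should be 0).
Result: proj_W(v) = (-33/13, 22/13, 22/13, 33/13).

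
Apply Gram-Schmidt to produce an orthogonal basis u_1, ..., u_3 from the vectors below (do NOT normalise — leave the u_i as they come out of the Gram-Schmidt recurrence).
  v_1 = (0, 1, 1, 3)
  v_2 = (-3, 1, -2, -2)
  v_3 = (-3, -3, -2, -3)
Orthogonal basis:
  u_1 = (0, 1, 1, 3)
  u_2 = (-3, 18/11, -15/11, -1/11)
  u_3 = (-213/149, -385/149, -2/149, 129/149)

Apply the Gram-Schmidt recurrence
  u_1 = v_1
  u_i = v_i − Σ_{j<i} ((v_i · u_j) / (u_j · u_j)) · u_j.

Step by step this gives:
  u_1 = (0, 1, 1, 3)
  u_2 = (-3, 18/11, -15/11, -1/11)
  u_3 = (-213/149, -385/149, -2/149, 129/149)

Orthogonality check:
  u_2 · u_1 = 0 (should be 0)
  u_3 · u_1 = 0 (should be 0)
  u_3 · u_2 = 0 (should be 0)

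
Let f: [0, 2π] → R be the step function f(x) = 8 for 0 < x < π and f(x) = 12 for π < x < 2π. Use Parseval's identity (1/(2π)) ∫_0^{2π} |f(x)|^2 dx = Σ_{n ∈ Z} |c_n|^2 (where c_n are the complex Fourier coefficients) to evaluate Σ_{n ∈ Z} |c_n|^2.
Σ |c_n|^2 = 104

Parseval equates the L^2 energy of f (normalised by 1/(2π)) with the ℓ^2 sum of its Fourier coefficients: (1/(2π)) ∫_0^{2π} |f|^2 = Σ |c_n|^2.
Compute the left side: (1/(2π)) [∫_0^π 8^2 dx + ∫_π^{2π} 12^2 dx] = (1/(2π)) · (64π + 144π) = (64 + 144)/2 = 104.
So Σ_{n ∈ Z} |c_n|^2 = 104.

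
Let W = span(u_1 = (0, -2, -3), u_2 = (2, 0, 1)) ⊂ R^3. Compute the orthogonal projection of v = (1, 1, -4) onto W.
proj_W(v) = (1/7, -11/7, -16/7)

Set up U = [u_1 | ... | u_2] ∈ R^(3×2). The projector onto W = col(U) is P = U (U^T U)^(-1) U^T.
Compute U^T U =
  [13, -3]
  [-3, 5],
and U^T v = (10, -2).
Solve U^T U · c = U^T v for the coefficients: c = (11/14, 1/14). The projection is proj_W(v) = U c.
Check: (v - proj_W(v)) · u_1 = 0  (should be 0).
Check: (v - proj_W(v)) · u_2 = 0  (should be 0).
Result: proj_W(v) = (1/7, -11/7, -16/7).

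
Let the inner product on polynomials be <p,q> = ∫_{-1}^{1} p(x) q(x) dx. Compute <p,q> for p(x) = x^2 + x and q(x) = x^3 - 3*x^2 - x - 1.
<p,q> = -32/15

Expand the product: p(x)·q(x) = x^5 - 2*x^4 - 4*x^3 - 2*x^2 - x.
∫_{-1}^{1} of each monomial x^k gives [2/(k+1) if k even, 0 if k odd]. Integrating term-by-term (or equivalently evaluating the antiderivative F(x) = x^6/6 - 2*x^5/5 - x^4 - 2*x^3/3 - x^2/2 at the endpoints):
  F(1) − F(−1) = -12/5 − (-4/15) = -32/15.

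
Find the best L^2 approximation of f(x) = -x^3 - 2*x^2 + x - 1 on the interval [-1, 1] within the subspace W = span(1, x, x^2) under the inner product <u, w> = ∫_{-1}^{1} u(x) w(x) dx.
g(x) = -2*x^2 + 2*x/5 - 1

The best approximation g ∈ W is the orthogonal projection of f onto W. Writing g = a_0 + a_1 x + a_2 x^2, the coefficients solve the normal equations G · a = b where
  G_{ij} = <φ_i, φ_j> and b_i = <f, φ_i>, with φ_0 = 1, φ_1 = x, φ_2 = x^2.
G =
  [2, 0, 2/3]
  [0, 2/3, 0]
  [2/3, 0, 2/5],
b = (-10/3, 4/15, -22/15).
Solving gives a_0 = -1, a_1 = 2/5, a_2 = -2, so
  g(x) = -2*x^2 + 2*x/5 - 1.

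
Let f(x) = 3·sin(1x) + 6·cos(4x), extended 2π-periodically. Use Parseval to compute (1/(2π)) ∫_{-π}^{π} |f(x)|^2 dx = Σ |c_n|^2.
Σ |c_n|^2 = 45/2

Expand |f|^2 and use orthogonality of {sin(nx), cos(mx)} on [-π, π]:
  ∫_{-π}^{π} sin(nx)^2 dx = π, ∫ cos(mx)^2 dx = π, and cross terms integrate to 0.
So ∫_{-π}^{π} f(x)^2 dx = 3^2 · π + 6^2 · π = (9 + 36)π.
Divide by 2π: (9 + 36)/2 = 45/2.
By Parseval, this equals Σ |c_n|^2.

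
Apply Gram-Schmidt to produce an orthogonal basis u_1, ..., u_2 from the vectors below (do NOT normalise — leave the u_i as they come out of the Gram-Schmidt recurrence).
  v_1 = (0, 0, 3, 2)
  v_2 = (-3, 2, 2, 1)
Orthogonal basis:
  u_1 = (0, 0, 3, 2)
  u_2 = (-3, 2, 2/13, -3/13)

Apply the Gram-Schmidt recurrence
  u_1 = v_1
  u_i = v_i − Σ_{j<i} ((v_i · u_j) / (u_j · u_j)) · u_j.

Step by step this gives:
  u_1 = (0, 0, 3, 2)
  u_2 = (-3, 2, 2/13, -3/13)

Orthogonality check:
  u_2 · u_1 = 0 (should be 0)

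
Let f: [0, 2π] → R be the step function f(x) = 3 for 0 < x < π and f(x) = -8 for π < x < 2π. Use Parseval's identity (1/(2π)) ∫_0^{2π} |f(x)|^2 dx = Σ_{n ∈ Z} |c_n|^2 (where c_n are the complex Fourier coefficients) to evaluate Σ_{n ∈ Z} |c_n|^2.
Σ |c_n|^2 = 73/2

Parseval equates the L^2 energy of f (normalised by 1/(2π)) with the ℓ^2 sum of its Fourier coefficients: (1/(2π)) ∫_0^{2π} |f|^2 = Σ |c_n|^2.
Compute the left side: (1/(2π)) [∫_0^π 3^2 dx + ∫_π^{2π} (-8)^2 dx] = (1/(2π)) · (9π + 64π) = (9 + 64)/2 = 73/2.
So Σ_{n ∈ Z} |c_n|^2 = 73/2.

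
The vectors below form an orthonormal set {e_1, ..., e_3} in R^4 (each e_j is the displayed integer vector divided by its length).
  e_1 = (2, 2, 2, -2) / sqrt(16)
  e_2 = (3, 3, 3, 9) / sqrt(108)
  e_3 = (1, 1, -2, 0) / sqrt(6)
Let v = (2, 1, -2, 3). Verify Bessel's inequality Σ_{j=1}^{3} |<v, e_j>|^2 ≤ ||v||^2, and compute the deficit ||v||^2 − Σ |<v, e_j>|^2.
Σ |<v, e_j>|^2 = 35/2; ||v||^2 = 18; deficit = 1/2

Write each e_j = u_j / sqrt(<u_j, u_j>) where u_j is the displayed integer vector. Then <v, e_j> = <v, u_j> / sqrt(<u_j, u_j>), so |<v, e_j>|^2 = <v, u_j>^2 / <u_j, u_j>.
Coefficients: <v, e_1> = -4/sqrt(16), <v, e_2> = 30/sqrt(108), <v, e_3> = 7/sqrt(6).
Square and sum: Σ |<v, e_j>|^2 = 35/2.
Compute ||v||^2 = v·v = 18.
Deficit = 18 − 35/2 = 1/2 ≥ 0, confirming Bessel's inequality. (The deficit equals ||v − Σ <v,e_j> e_j||^2, the squared distance from v to span{e_j}.)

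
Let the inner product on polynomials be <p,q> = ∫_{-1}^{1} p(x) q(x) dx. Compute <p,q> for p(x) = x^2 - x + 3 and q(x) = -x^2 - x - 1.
<p,q> = -42/5

Expand the product: p(x)·q(x) = -x^4 - 3*x^2 - 2*x - 3.
∫_{-1}^{1} of each monomial x^k gives [2/(k+1) if k even, 0 if k odd]. Integrating term-by-term (or equivalently evaluating the antiderivative F(x) = -x^5/5 - x^3 - x^2 - 3*x at the endpoints):
  F(1) − F(−1) = -26/5 − (16/5) = -42/5.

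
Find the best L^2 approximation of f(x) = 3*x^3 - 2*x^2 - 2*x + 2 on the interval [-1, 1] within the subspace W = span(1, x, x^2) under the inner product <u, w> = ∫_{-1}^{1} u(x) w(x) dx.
g(x) = -2*x^2 - x/5 + 2

The best approximation g ∈ W is the orthogonal projection of f onto W. Writing g = a_0 + a_1 x + a_2 x^2, the coefficients solve the normal equations G · a = b where
  G_{ij} = <φ_i, φ_j> and b_i = <f, φ_i>, with φ_0 = 1, φ_1 = x, φ_2 = x^2.
G =
  [2, 0, 2/3]
  [0, 2/3, 0]
  [2/3, 0, 2/5],
b = (8/3, -2/15, 8/15).
Solving gives a_0 = 2, a_1 = -1/5, a_2 = -2, so
  g(x) = -2*x^2 - x/5 + 2.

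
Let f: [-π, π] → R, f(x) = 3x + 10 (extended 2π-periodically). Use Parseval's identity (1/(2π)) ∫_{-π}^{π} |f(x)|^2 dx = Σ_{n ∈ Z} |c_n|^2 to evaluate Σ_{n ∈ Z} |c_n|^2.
Σ |c_n|^2 = 3π^2 + 100

Expand and integrate term by term over [-π, π]:
  ∫ (3x)^2 dx = 9·(2π^3/3); ∫ 2·3·(10)·x dx = 0 (odd integrand); ∫ 10^2 dx = 100·2π.
So (1/(2π)) ∫_{-π}^{π} (3x + 10)^2 dx = 9π^2/3 + 100 = 3π^2 + 100.
Parseval ⇒ Σ |c_n|^2 = 3π^2 + 100.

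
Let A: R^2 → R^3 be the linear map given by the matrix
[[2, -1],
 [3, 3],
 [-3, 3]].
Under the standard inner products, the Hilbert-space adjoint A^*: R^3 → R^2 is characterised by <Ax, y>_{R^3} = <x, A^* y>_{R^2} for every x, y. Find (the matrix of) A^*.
A^* = A^T =
[[2, 3, -3],
 [-1, 3, 3]]

For real matrices with standard dot products, the defining identity <Ax, y> = <x, A^* y> gives (Ax)^T y = x^T (A^*) y, i.e. x^T A^T y = x^T (A^*) y. Since this holds for all x, y, we must have A^* = A^T. Therefore
A^* =
[[2, 3, -3],
 [-1, 3, 3]].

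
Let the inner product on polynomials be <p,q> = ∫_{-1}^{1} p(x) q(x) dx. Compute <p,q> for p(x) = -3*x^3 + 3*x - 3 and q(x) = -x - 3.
<p,q> = 86/5

Expand the product: p(x)·q(x) = 3*x^4 + 9*x^3 - 3*x^2 - 6*x + 9.
∫_{-1}^{1} of each monomial x^k gives [2/(k+1) if k even, 0 if k odd]. Integrating term-by-term (or equivalently evaluating the antiderivative F(x) = 3*x^5/5 + 9*x^4/4 - x^3 - 3*x^2 + 9*x at the endpoints):
  F(1) − F(−1) = 157/20 − (-187/20) = 86/5.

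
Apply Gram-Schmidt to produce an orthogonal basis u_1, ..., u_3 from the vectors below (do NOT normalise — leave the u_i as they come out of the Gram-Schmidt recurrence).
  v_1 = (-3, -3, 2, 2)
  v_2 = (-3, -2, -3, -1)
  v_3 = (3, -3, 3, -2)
Orthogonal basis:
  u_1 = (-3, -3, 2, 2)
  u_2 = (-57/26, -31/26, -46/13, -20/13)
  u_3 = (391/183, -1847/549, 593/549, -1604/549)

Apply the Gram-Schmidt recurrence
  u_1 = v_1
  u_i = v_i − Σ_{j<i} ((v_i · u_j) / (u_j · u_j)) · u_j.

Step by step this gives:
  u_1 = (-3, -3, 2, 2)
  u_2 = (-57/26, -31/26, -46/13, -20/13)
  u_3 = (391/183, -1847/549, 593/549, -1604/549)

Orthogonality check:
  u_2 · u_1 = 0 (should be 0)
  u_3 · u_1 = 0 (should be 0)
  u_3 · u_2 = 0 (should be 0)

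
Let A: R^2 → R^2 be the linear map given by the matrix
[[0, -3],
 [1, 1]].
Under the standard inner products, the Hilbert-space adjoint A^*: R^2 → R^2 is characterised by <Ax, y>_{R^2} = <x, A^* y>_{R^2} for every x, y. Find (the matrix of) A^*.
A^* = A^T =
[[0, 1],
 [-3, 1]]

For real matrices with standard dot products, the defining identity <Ax, y> = <x, A^* y> gives (Ax)^T y = x^T (A^*) y, i.e. x^T A^T y = x^T (A^*) y. Since this holds for all x, y, we must have A^* = A^T. Therefore
A^* =
[[0, 1],
 [-3, 1]].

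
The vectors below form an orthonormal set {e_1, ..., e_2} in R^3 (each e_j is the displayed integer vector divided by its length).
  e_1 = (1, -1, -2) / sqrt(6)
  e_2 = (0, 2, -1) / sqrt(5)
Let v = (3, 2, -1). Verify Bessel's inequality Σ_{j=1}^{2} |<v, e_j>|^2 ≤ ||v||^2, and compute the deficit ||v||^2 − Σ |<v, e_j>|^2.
Σ |<v, e_j>|^2 = 13/2; ||v||^2 = 14; deficit = 15/2

Write each e_j = u_j / sqrt(<u_j, u_j>) where u_j is the displayed integer vector. Then <v, e_j> = <v, u_j> / sqrt(<u_j, u_j>), so |<v, e_j>|^2 = <v, u_j>^2 / <u_j, u_j>.
Coefficients: <v, e_1> = 3/sqrt(6), <v, e_2> = 5/sqrt(5).
Square and sum: Σ |<v, e_j>|^2 = 13/2.
Compute ||v||^2 = v·v = 14.
Deficit = 14 − 13/2 = 15/2 ≥ 0, confirming Bessel's inequality. (The deficit equals ||v − Σ <v,e_j> e_j||^2, the squared distance from v to span{e_j}.)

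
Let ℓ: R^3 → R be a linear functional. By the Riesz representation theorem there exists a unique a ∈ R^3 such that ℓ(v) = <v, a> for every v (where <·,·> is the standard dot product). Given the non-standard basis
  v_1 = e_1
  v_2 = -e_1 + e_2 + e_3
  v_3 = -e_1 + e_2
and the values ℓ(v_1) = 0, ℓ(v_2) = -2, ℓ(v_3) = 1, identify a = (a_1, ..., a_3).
a = (0, 1, -3)

Write a = (a_1, ..., a_3) in the standard basis. For each basis vector v_i, ℓ(v_i) = <v_i, a> is a linear equation in the a_j's. Collect the n equations into a matrix system V a = ℓ, where row i of V is v_i (expressed in the standard basis). Since V is invertible (lower-triangular with 1s on the diagonal, up to permutation), solve by back-substitution:
  V =
[[1, 0, 0],
 [-1, 1, 1],
 [-1, 1, 0]]
  V a = (0, -2, 1)
Solving gives a = (0, 1, -3).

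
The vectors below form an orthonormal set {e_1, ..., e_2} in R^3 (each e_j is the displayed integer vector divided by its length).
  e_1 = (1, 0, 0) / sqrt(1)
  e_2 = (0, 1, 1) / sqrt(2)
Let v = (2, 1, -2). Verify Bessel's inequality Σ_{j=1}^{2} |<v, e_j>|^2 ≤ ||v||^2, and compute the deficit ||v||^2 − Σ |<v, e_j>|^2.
Σ |<v, e_j>|^2 = 9/2; ||v||^2 = 9; deficit = 9/2

Write each e_j = u_j / sqrt(<u_j, u_j>) where u_j is the displayed integer vector. Then <v, e_j> = <v, u_j> / sqrt(<u_j, u_j>), so |<v, e_j>|^2 = <v, u_j>^2 / <u_j, u_j>.
Coefficients: <v, e_1> = 2/sqrt(1), <v, e_2> = -1/sqrt(2).
Square and sum: Σ |<v, e_j>|^2 = 9/2.
Compute ||v||^2 = v·v = 9.
Deficit = 9 − 9/2 = 9/2 ≥ 0, confirming Bessel's inequality. (The deficit equals ||v − Σ <v,e_j> e_j||^2, the squared distance from v to span{e_j}.)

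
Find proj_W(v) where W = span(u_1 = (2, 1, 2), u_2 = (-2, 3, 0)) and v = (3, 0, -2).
proj_W(v) = (36/29, -34/29, 10/29)

Set up U = [u_1 | ... | u_2] ∈ R^(3×2). The projector onto W = col(U) is P = U (U^T U)^(-1) U^T.
Compute U^T U =
  [9, -1]
  [-1, 13],
and U^T v = (2, -6).
Solve U^T U · c = U^T v for the coefficients: c = (5/29, -13/29). The projection is proj_W(v) = U c.
Check: (v - proj_W(v)) · u_1 = 0  (should be 0).
Check: (v - proj_W(v)) · u_2 = 0  (should be 0).
Result: proj_W(v) = (36/29, -34/29, 10/29).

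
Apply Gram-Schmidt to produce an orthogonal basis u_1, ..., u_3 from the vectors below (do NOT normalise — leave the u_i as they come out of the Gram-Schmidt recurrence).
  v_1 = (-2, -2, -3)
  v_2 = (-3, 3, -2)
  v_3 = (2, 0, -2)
Orthogonal basis:
  u_1 = (-2, -2, -3)
  u_2 = (-39/17, 63/17, -16/17)
  u_3 = (25/13, 125/169, -300/169)

Apply the Gram-Schmidt recurrence
  u_1 = v_1
  u_i = v_i − Σ_{j<i} ((v_i · u_j) / (u_j · u_j)) · u_j.

Step by step this gives:
  u_1 = (-2, -2, -3)
  u_2 = (-39/17, 63/17, -16/17)
  u_3 = (25/13, 125/169, -300/169)

Orthogonality check:
  u_2 · u_1 = 0 (should be 0)
  u_3 · u_1 = 0 (should be 0)
  u_3 · u_2 = 0 (should be 0)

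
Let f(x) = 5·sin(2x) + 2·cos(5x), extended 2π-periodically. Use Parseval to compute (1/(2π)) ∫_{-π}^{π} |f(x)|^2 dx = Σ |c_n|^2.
Σ |c_n|^2 = 29/2

Expand |f|^2 and use orthogonality of {sin(nx), cos(mx)} on [-π, π]:
  ∫_{-π}^{π} sin(nx)^2 dx = π, ∫ cos(mx)^2 dx = π, and cross terms integrate to 0.
So ∫_{-π}^{π} f(x)^2 dx = 5^2 · π + 2^2 · π = (25 + 4)π.
Divide by 2π: (25 + 4)/2 = 29/2.
By Parseval, this equals Σ |c_n|^2.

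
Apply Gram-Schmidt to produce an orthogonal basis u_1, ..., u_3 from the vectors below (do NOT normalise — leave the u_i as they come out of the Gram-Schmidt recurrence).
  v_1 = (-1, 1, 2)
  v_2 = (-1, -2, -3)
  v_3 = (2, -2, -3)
Orthogonal basis:
  u_1 = (-1, 1, 2)
  u_2 = (-13/6, -5/6, -2/3)
  u_3 = (3/35, -3/7, 9/35)

Apply the Gram-Schmidt recurrence
  u_1 = v_1
  u_i = v_i − Σ_{j<i} ((v_i · u_j) / (u_j · u_j)) · u_j.

Step by step this gives:
  u_1 = (-1, 1, 2)
  u_2 = (-13/6, -5/6, -2/3)
  u_3 = (3/35, -3/7, 9/35)

Orthogonality check:
  u_2 · u_1 = 0 (should be 0)
  u_3 · u_1 = 0 (should be 0)
  u_3 · u_2 = 0 (should be 0)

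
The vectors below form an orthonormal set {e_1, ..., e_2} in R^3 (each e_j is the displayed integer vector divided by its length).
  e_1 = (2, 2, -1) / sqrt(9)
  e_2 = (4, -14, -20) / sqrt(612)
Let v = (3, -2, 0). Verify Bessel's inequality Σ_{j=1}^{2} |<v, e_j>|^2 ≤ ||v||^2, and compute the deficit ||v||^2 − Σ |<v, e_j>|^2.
Σ |<v, e_j>|^2 = 52/17; ||v||^2 = 13; deficit = 169/17

Write each e_j = u_j / sqrt(<u_j, u_j>) where u_j is the displayed integer vector. Then <v, e_j> = <v, u_j> / sqrt(<u_j, u_j>), so |<v, e_j>|^2 = <v, u_j>^2 / <u_j, u_j>.
Coefficients: <v, e_1> = 2/sqrt(9), <v, e_2> = 40/sqrt(612).
Square and sum: Σ |<v, e_j>|^2 = 52/17.
Compute ||v||^2 = v·v = 13.
Deficit = 13 − 52/17 = 169/17 ≥ 0, confirming Bessel's inequality. (The deficit equals ||v − Σ <v,e_j> e_j||^2, the squared distance from v to span{e_j}.)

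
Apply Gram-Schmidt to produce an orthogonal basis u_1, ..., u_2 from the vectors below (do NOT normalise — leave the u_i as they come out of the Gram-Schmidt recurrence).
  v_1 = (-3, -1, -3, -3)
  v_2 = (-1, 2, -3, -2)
Orthogonal basis:
  u_1 = (-3, -1, -3, -3)
  u_2 = (5/7, 18/7, -9/7, -2/7)

Apply the Gram-Schmidt recurrence
  u_1 = v_1
  u_i = v_i − Σ_{j<i} ((v_i · u_j) / (u_j · u_j)) · u_j.

Step by step this gives:
  u_1 = (-3, -1, -3, -3)
  u_2 = (5/7, 18/7, -9/7, -2/7)

Orthogonality check:
  u_2 · u_1 = 0 (should be 0)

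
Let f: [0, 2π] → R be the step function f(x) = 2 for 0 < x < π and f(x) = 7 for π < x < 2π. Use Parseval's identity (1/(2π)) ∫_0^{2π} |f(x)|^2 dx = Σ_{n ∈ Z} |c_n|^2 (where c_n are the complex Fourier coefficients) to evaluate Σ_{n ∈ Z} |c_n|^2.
Σ |c_n|^2 = 53/2

Parseval equates the L^2 energy of f (normalised by 1/(2π)) with the ℓ^2 sum of its Fourier coefficients: (1/(2π)) ∫_0^{2π} |f|^2 = Σ |c_n|^2.
Compute the left side: (1/(2π)) [∫_0^π 2^2 dx + ∫_π^{2π} 7^2 dx] = (1/(2π)) · (4π + 49π) = (4 + 49)/2 = 53/2.
So Σ_{n ∈ Z} |c_n|^2 = 53/2.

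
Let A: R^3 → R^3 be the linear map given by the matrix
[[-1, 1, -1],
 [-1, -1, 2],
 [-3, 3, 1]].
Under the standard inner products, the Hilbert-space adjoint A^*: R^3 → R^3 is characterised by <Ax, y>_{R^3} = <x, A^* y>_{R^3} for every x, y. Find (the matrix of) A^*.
A^* = A^T =
[[-1, -1, -3],
 [1, -1, 3],
 [-1, 2, 1]]

For real matrices with standard dot products, the defining identity <Ax, y> = <x, A^* y> gives (Ax)^T y = x^T (A^*) y, i.e. x^T A^T y = x^T (A^*) y. Since this holds for all x, y, we must have A^* = A^T. Therefore
A^* =
[[-1, -1, -3],
 [1, -1, 3],
 [-1, 2, 1]].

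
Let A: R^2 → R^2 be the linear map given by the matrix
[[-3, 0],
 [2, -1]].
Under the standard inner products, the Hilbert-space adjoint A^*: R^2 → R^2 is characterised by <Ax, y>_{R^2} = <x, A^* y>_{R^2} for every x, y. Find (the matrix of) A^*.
A^* = A^T =
[[-3, 2],
 [0, -1]]

For real matrices with standard dot products, the defining identity <Ax, y> = <x, A^* y> gives (Ax)^T y = x^T (A^*) y, i.e. x^T A^T y = x^T (A^*) y. Since this holds for all x, y, we must have A^* = A^T. Therefore
A^* =
[[-3, 2],
 [0, -1]].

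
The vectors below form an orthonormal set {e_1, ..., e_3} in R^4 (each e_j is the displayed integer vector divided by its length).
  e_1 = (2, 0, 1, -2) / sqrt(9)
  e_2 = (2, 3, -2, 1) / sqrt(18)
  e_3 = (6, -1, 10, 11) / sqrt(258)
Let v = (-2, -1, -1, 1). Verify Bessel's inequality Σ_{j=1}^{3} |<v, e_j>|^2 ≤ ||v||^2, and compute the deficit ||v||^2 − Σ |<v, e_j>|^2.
Σ |<v, e_j>|^2 = 289/43; ||v||^2 = 7; deficit = 12/43

Write each e_j = u_j / sqrt(<u_j, u_j>) where u_j is the displayed integer vector. Then <v, e_j> = <v, u_j> / sqrt(<u_j, u_j>), so |<v, e_j>|^2 = <v, u_j>^2 / <u_j, u_j>.
Coefficients: <v, e_1> = -7/sqrt(9), <v, e_2> = -4/sqrt(18), <v, e_3> = -10/sqrt(258).
Square and sum: Σ |<v, e_j>|^2 = 289/43.
Compute ||v||^2 = v·v = 7.
Deficit = 7 − 289/43 = 12/43 ≥ 0, confirming Bessel's inequality. (The deficit equals ||v − Σ <v,e_j> e_j||^2, the squared distance from v to span{e_j}.)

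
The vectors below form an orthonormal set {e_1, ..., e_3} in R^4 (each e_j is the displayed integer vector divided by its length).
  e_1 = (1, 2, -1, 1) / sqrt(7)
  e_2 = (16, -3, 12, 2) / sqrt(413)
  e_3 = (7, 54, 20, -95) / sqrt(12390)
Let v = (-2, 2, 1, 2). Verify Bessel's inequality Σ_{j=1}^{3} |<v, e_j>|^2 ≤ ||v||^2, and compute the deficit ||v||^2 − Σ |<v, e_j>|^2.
Σ |<v, e_j>|^2 = 307/105; ||v||^2 = 13; deficit = 1058/105

Write each e_j = u_j / sqrt(<u_j, u_j>) where u_j is the displayed integer vector. Then <v, e_j> = <v, u_j> / sqrt(<u_j, u_j>), so |<v, e_j>|^2 = <v, u_j>^2 / <u_j, u_j>.
Coefficients: <v, e_1> = 3/sqrt(7), <v, e_2> = -22/sqrt(413), <v, e_3> = -76/sqrt(12390).
Square and sum: Σ |<v, e_j>|^2 = 307/105.
Compute ||v||^2 = v·v = 13.
Deficit = 13 − 307/105 = 1058/105 ≥ 0, confirming Bessel's inequality. (The deficit equals ||v − Σ <v,e_j> e_j||^2, the squared distance from v to span{e_j}.)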